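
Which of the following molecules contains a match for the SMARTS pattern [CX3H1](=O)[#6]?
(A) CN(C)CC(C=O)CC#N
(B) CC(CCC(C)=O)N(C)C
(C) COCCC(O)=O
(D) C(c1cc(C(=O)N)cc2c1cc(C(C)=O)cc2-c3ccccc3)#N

A

[CX3H1](=O)[#6] describes an sp2 carbon with one H, double-bonded to O and single-bonded to carbon (an aldehyde).
(A) contains an aldehyde (-CHO), which satisfies every atom and bond constraint.
(B) has an acetyl/ketone group (-C(=O)CH3) but the carbonyl carbon has H0 (two carbon neighbours), not H1.
(C) has a carboxylic acid group (-C(=O)OH) but the carbonyl carbon has H0 and is bonded to O, not H1.
(D) has an acetyl/ketone group (-C(=O)CH3) but the carbonyl carbon has H0 (two carbon neighbours), not H1.
So the answer is (A).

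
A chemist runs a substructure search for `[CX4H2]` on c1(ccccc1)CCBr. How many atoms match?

2

Check the 9 heavy atoms by environment: 2× C (H2, X4) → match; 1× Br (H0, X1) → no; 1× c (aromatic, H0, X3) → no; 5× c (aromatic, H1, X3) → no.
That gives 2 matching atoms.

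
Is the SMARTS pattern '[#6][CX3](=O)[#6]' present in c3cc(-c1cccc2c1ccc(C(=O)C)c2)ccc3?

The pattern [#6][CX3](=O)[#6] describes a carbonyl carbon (no H) flanked by two carbons — a ketone.
The molecule carries an acetyl/ketone group (-C(=O)CH3), whose atoms satisfy every constraint of the query, so the pattern matches.

Yes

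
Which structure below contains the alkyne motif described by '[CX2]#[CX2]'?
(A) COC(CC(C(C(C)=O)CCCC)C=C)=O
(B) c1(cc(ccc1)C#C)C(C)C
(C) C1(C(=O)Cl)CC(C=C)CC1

B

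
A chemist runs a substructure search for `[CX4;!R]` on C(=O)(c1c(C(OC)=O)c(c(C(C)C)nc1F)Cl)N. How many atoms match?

The query [CX4;!R] means: aliphatic carbon with four total connections, not in a ring.
Check the 18 heavy atoms by environment: 1× n (aromatic, X2, in 6-ring) → no; 5× c (aromatic, X3, in 6-ring) → no; 2× C (X3, acyclic) → no; 2× O (X1, acyclic) → no; 1× O (X2, acyclic) → no; 4× C (X4, acyclic) → match; 1× N (X3, acyclic) → no; 1× Cl (X1, acyclic) → no; 1× F (X1, acyclic) → no.
That gives 4 matching atoms.

4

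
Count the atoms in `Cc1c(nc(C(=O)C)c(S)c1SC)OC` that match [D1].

6

The query [D1] means: atom with exactly one heavy-atom neighbour (degree 1).
Check the 15 heavy atoms by environment: 1× n (aromatic, D2) → no; 5× c (aromatic, D3) → no; 1× O (D2) → no; 4× C (D1) → match; 1× S (D1) → match; 1× C (D3) → no; 1× O (D1) → match; 1× S (D2) → no.
Summing the matching environments: 4 + 1 + 1 = 6 matching atoms.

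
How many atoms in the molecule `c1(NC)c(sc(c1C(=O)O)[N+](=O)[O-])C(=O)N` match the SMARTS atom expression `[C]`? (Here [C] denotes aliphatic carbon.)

3

Check the 16 heavy atoms by environment: 1× s (aromatic) → no; 4× c (aromatic) → no; 2× N → no; 3× C → match; 4× O → no; 1× N (charge +1) → no; 1× O (charge -1) → no.
That gives 3 matching atoms.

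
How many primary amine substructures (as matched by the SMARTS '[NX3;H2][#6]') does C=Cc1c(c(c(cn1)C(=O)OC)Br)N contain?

[NX3;H2][#6] is the SMARTS for a primary amine: a trivalent nitrogen with two H attached to carbon.
Exactly one fragment in the molecule meets all constraints, giving 1 match.

1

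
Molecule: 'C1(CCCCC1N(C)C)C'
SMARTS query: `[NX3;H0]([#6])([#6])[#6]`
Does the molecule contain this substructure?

The pattern [NX3;H0]([#6])([#6])[#6] describes a trivalent nitrogen with no H, bonded to three carbons — a tertiary amine.
The molecule carries a dimethylamino group (-N(CH3)2), whose atoms satisfy every constraint of the query, so the pattern matches.

Yes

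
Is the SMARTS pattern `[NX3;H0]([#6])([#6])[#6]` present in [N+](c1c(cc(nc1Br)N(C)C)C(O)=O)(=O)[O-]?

Yes

The pattern [NX3;H0]([#6])([#6])[#6] describes a trivalent nitrogen with no H, bonded to three carbons — a tertiary amine.
The molecule carries a dimethylamino group (-N(CH3)2), whose atoms satisfy every constraint of the query, so the pattern matches.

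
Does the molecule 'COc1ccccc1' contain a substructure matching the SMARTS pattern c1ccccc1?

Yes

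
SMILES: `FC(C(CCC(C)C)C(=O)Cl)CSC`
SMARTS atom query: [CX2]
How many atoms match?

Check the 14 heavy atoms by environment: 9× C (X4) → no; 1× F (X1) → no; 1× C (X3) → no; 1× O (X1) → no; 1× Cl (X1) → no; 1× S (X2) → no.
No environment satisfies the query, so 0 matching atoms.

0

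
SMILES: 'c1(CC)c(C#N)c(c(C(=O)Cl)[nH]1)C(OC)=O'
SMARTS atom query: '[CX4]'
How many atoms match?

The query [CX4] means: C with X4: aliphatic carbon with exactly 4 total connections (bonds + H).
Check the 16 heavy atoms by environment: 1× n (aromatic, X3) → no; 4× c (aromatic, X3) → no; 3× C (X4) → match; 1× C (X2) → no; 1× N (X1) → no; 2× C (X3) → no; 2× O (X1) → no; 1× O (X2) → no; 1× Cl (X1) → no.
That gives 3 matching atoms.

3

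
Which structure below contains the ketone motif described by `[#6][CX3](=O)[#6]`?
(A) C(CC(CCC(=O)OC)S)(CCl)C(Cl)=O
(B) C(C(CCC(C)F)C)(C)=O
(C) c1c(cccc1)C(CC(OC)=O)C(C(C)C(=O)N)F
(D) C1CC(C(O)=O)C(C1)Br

B

[#6][CX3](=O)[#6] describes a carbonyl carbon (no H) flanked by two carbons (a ketone).
(A) has a methyl-ester group (-C(=O)OCH3) but one neighbour of the carbonyl carbon is O, not C.
(B) contains an acetyl/ketone group (-C(=O)CH3), which satisfies every atom and bond constraint.
(C) has a methyl-ester group (-C(=O)OCH3) but one neighbour of the carbonyl carbon is O, not C.
(D) has a carboxylic acid group (-C(=O)OH) but one neighbour of the carbonyl carbon is O, not C.
So the answer is (B).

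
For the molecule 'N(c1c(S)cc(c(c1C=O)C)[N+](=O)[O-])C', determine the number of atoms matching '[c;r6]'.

The query [c;r6] means: aromatic carbon that belongs to a six-membered ring.
Check the 15 heavy atoms by environment: 6× c (aromatic, in 6-ring) → match; 1× S (acyclic) → no; 1× N (charge +1, acyclic) → no; 1× O (charge -1, acyclic) → no; 2× O (acyclic) → no; 3× C (acyclic) → no; 1× N (acyclic) → no.
That gives 6 matching atoms.

6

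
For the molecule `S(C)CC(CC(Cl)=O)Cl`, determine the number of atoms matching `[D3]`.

2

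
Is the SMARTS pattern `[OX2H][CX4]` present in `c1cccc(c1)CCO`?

The pattern [OX2H][CX4] describes a hydroxyl oxygen bound to an sp3 (X4) carbon — an aliphatic alcohol.
The molecule carries a hydroxyl group (-OH), whose atoms satisfy every constraint of the query, so the pattern matches.

Yes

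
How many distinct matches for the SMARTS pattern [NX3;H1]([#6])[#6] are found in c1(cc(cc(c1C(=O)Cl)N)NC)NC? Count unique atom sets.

2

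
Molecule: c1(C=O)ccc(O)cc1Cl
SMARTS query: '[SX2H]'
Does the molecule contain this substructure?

The pattern [SX2H] describes an aliphatic sulfur with two connections, one being H — a thiol.
The closest candidate here is a hydroxyl group (-OH), but it is an -OH, not an -SH. No other fragment satisfies the full query, so there is no match.

No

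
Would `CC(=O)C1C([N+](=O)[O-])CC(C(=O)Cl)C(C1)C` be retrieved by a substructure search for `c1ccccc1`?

The pattern c1ccccc1 describes six aromatic carbons in a ring — a benzene ring.
The closest candidate here is a methyl group (-CH3), but no six-membered all-carbon aromatic ring is present. No other fragment satisfies the full query, so there is no match.

No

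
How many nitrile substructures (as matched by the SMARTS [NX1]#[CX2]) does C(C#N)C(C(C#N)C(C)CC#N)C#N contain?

[NX1]#[CX2] is the SMARTS for a nitrile: a nitrogen triple-bonded to a two-connected carbon.
The molecule carries 4 separate instances of a nitrile (-C#N) meeting every constraint; each maps to a distinct set of atoms, giving 4 matches.

4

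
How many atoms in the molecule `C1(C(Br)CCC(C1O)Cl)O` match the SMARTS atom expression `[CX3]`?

Check the 10 heavy atoms by environment: 6× C (X4) → no; 1× Br (X1) → no; 2× O (X2) → no; 1× Cl (X1) → no.
No environment satisfies the query, so 0 matching atoms.

0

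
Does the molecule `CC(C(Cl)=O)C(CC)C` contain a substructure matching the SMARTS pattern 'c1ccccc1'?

No

The pattern c1ccccc1 describes six aromatic carbons in a ring — a benzene ring.
The closest candidate here is a methyl group (-CH3), but no six-membered all-carbon aromatic ring is present. No other fragment satisfies the full query, so there is no match.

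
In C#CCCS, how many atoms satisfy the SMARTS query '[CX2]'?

2

Check the 5 heavy atoms by environment: 2× C (X4) → no; 2× C (X2) → match; 1× S (X2) → no.
That gives 2 matching atoms.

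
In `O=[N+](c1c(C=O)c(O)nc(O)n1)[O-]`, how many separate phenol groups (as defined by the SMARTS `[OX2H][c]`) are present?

2

[OX2H][c] is the SMARTS for a phenol: a hydroxyl oxygen attached to an aromatic carbon.
The molecule carries 2 separate instances of a hydroxyl group (-OH) meeting every constraint; each maps to a distinct set of atoms, giving 2 matches.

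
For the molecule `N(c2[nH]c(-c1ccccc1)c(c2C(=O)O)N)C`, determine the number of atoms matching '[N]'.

2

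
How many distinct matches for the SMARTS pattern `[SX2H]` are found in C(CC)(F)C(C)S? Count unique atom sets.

1

[SX2H] is the SMARTS for a thiol: an aliphatic sulfur with two connections, one being H.
Exactly one fragment in the molecule meets all constraints, giving 1 match.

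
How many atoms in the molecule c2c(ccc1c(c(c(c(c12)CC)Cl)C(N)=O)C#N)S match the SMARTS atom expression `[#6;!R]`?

The query [#6;!R] means: carbon not in any ring.
Check the 19 heavy atoms by environment: 10× c (aromatic, in 6-ring) → no; 1× S (acyclic) → no; 4× C (acyclic) → match; 1× O (acyclic) → no; 2× N (acyclic) → no; 1× Cl (acyclic) → no.
That gives 4 matching atoms.

4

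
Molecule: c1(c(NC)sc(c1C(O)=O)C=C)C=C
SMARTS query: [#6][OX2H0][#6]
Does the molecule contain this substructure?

No

The pattern [#6][OX2H0][#6] describes an aliphatic oxygen bridging two carbons with no H on the oxygen — an ether.
The closest candidate here is a carboxylic acid group (-C(=O)OH), but the -OH oxygen has H1; the =O is OX1, not OX2. No other fragment satisfies the full query, so there is no match.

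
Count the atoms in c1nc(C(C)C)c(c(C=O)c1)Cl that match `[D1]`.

The query [D1] means: atom with exactly one heavy-atom neighbour (degree 1).
Check the 12 heavy atoms by environment: 1× n (aromatic, D2) → no; 3× c (aromatic, D3) → no; 2× c (aromatic, D2) → no; 1× C (D2) → no; 1× O (D1) → match; 1× Cl (D1) → match; 1× C (D3) → no; 2× C (D1) → match.
Summing the matching environments: 1 + 1 + 2 = 4 matching atoms.

4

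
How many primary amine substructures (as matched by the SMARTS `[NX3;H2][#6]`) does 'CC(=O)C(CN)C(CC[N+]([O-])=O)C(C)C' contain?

1

[NX3;H2][#6] is the SMARTS for a primary amine: a trivalent nitrogen with two H attached to carbon.
Exactly one fragment in the molecule meets all constraints, giving 1 match.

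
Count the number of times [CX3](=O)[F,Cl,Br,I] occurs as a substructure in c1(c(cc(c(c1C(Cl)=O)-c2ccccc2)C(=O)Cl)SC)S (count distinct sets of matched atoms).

[CX3](=O)[F,Cl,Br,I] is the SMARTS for an acyl halide: a carbonyl carbon bonded to a halogen.
The molecule carries 2 separate instances of an acyl chloride (-C(=O)Cl) meeting every constraint; each maps to a distinct set of atoms, giving 2 matches.

2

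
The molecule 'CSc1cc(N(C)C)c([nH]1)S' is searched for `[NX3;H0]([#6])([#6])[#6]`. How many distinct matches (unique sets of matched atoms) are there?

[NX3;H0]([#6])([#6])[#6] is the SMARTS for a tertiary amine: a trivalent nitrogen with no H, bonded to three carbons.
Exactly one fragment in the molecule meets all constraints, giving 1 match.

1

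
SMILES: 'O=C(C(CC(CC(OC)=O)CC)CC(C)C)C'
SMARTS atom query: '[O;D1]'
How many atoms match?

2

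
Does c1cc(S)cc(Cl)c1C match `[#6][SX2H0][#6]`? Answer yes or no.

No

The pattern [#6][SX2H0][#6] describes an aliphatic sulfur bridging two carbons with no H on the sulfur — a thioether.
The closest candidate here is a thiol (-SH), but the sulfur has H1, not H0 bridging two carbons. No other fragment satisfies the full query, so there is no match.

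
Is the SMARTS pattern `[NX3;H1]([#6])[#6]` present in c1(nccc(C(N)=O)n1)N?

No

The pattern [NX3;H1]([#6])[#6] describes a trivalent nitrogen with one H, bonded to two carbons — a secondary amine.
The closest candidate here is a primary amide (-C(=O)NH2), but the -C(=O)NH2 nitrogen has H2, not H1. No other fragment satisfies the full query, so there is no match.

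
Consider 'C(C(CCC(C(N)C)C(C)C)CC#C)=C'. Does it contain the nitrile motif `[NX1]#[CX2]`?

No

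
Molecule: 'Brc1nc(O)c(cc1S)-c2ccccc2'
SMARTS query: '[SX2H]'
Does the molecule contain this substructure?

The pattern [SX2H] describes an aliphatic sulfur with two connections, one being H — a thiol.
The molecule carries a thiol (-SH), whose atoms satisfy every constraint of the query, so the pattern matches.

Yes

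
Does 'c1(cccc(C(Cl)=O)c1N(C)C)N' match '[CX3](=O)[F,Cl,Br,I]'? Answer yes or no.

The pattern [CX3](=O)[F,Cl,Br,I] describes a carbonyl carbon bonded to a halogen — an acyl halide.
The molecule carries an acyl chloride (-C(=O)Cl), whose atoms satisfy every constraint of the query, so the pattern matches.

Yes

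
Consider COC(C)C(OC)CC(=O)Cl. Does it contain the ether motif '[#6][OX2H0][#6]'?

Yes

The pattern [#6][OX2H0][#6] describes an aliphatic oxygen bridging two carbons with no H on the oxygen — an ether.
The molecule carries a methoxy ether (-OCH3), whose atoms satisfy every constraint of the query, so the pattern matches.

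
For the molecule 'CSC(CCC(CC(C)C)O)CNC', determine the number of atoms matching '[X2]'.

Check the 14 heavy atoms by environment: 11× C (X4) → no; 1× N (X3) → no; 1× O (X2) → match; 1× S (X2) → match.
Summing the matching environments: 1 + 1 = 2 matching atoms.

2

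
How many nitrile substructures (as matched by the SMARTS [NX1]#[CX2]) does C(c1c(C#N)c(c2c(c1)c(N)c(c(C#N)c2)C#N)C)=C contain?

3

[NX1]#[CX2] is the SMARTS for a nitrile: a nitrogen triple-bonded to a two-connected carbon.
The molecule carries 3 separate instances of a nitrile (-C#N) meeting every constraint; each maps to a distinct set of atoms, giving 3 matches.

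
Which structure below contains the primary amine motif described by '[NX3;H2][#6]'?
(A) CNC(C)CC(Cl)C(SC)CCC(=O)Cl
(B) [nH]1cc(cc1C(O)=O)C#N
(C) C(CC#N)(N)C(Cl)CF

C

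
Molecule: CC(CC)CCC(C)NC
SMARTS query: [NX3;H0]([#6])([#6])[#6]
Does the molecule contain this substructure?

No

The pattern [NX3;H0]([#6])([#6])[#6] describes a trivalent nitrogen with no H, bonded to three carbons — a tertiary amine.
The closest candidate here is an N-methylamino group (-NHCH3), but the nitrogen still has one H (H1), not H0. No other fragment satisfies the full query, so there is no match.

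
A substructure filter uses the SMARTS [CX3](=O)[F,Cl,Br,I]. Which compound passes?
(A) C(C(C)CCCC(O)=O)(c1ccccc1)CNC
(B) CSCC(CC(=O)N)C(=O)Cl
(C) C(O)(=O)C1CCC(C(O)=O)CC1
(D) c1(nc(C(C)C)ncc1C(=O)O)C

B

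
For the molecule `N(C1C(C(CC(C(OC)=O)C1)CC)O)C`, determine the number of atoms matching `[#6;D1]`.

3

The query [#6;D1] means: carbon bonded to exactly one heavy atom.
Check the 15 heavy atoms by environment: 5× C (D3) → no; 3× C (D2) → no; 2× O (D1) → no; 1× O (D2) → no; 3× C (D1) → match; 1× N (D2) → no.
That gives 3 matching atoms.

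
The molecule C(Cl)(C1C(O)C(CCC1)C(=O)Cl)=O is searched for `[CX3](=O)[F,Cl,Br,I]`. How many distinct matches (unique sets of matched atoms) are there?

2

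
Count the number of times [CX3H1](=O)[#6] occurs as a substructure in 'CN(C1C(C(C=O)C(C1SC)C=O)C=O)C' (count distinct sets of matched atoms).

3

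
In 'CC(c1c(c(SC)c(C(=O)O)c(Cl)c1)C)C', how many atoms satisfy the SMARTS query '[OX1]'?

The query [OX1] means: aliphatic oxygen with one total connection — typically a carbonyl =O or an oxide.
Check the 16 heavy atoms by environment: 6× c (aromatic, X3) → no; 5× C (X4) → no; 1× C (X3) → no; 1× O (X1) → match; 1× O (X2) → no; 1× S (X2) → no; 1× Cl (X1) → no.
That gives 1 matching atom.

1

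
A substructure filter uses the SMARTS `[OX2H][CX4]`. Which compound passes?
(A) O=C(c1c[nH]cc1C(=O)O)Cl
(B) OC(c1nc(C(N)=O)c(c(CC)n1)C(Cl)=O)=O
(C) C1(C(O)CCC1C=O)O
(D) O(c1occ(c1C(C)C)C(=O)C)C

C

[OX2H][CX4] describes a hydroxyl oxygen bound to an sp3 (X4) carbon (an aliphatic alcohol).
(A) has a carboxylic acid group (-C(=O)OH) but the -OH is on a CX3 carbonyl carbon, not a CX4 carbon.
(B) has a carboxylic acid group (-C(=O)OH) but the -OH is on a CX3 carbonyl carbon, not a CX4 carbon.
(C) contains a hydroxyl group (-OH), which satisfies every atom and bond constraint.
(D) has a methoxy ether (-OCH3) but the oxygen has H0 (ether), not H1.
So the answer is (C).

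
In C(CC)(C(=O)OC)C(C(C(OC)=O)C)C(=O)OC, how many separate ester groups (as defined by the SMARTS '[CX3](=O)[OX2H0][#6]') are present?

[CX3](=O)[OX2H0][#6] is the SMARTS for an ester: a carbonyl carbon bonded to an oxygen that is itself bonded to carbon (no H on that O).
The molecule carries 3 separate instances of a methyl-ester group (-C(=O)OCH3) meeting every constraint; each maps to a distinct set of atoms, giving 3 matches.

3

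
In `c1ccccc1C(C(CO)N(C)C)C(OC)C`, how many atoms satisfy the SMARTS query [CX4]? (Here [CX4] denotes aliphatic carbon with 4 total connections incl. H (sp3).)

8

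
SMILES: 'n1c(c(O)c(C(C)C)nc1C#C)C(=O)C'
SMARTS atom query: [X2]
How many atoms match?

5

Check the 15 heavy atoms by environment: 2× n (aromatic, X2) → match; 4× c (aromatic, X3) → no; 2× C (X2) → match; 1× C (X3) → no; 1× O (X1) → no; 4× C (X4) → no; 1× O (X2) → match.
Summing the matching environments: 2 + 2 + 1 = 5 matching atoms.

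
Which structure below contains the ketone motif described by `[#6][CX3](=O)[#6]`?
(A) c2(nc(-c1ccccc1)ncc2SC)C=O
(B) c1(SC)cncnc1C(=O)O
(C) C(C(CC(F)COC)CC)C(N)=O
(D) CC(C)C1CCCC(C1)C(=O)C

D

[#6][CX3](=O)[#6] describes a carbonyl carbon (no H) flanked by two carbons (a ketone).
(A) has an aldehyde (-CHO) but the carbonyl carbon has H1, so it is not flanked by two carbons.
(B) has a carboxylic acid group (-C(=O)OH) but one neighbour of the carbonyl carbon is O, not C.
(C) has a primary amide (-C(=O)NH2) but one neighbour of the carbonyl carbon is N, not C.
(D) contains an acetyl/ketone group (-C(=O)CH3), which satisfies every atom and bond constraint.
So the answer is (D).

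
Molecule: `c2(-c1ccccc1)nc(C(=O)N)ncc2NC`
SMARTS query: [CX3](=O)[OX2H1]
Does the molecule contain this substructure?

The pattern [CX3](=O)[OX2H1] describes an sp2 carbon double-bonded to O and single-bonded to an -OH oxygen — a carboxylic acid.
The closest candidate here is a primary amide (-C(=O)NH2), but the carbonyl is bonded to N, not to an -OH oxygen. No other fragment satisfies the full query, so there is no match.

No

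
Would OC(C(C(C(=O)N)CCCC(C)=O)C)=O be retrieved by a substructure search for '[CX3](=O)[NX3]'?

The pattern [CX3](=O)[NX3] describes a carbonyl carbon bonded to a trivalent nitrogen — an amide.
The molecule carries a primary amide (-C(=O)NH2), whose atoms satisfy every constraint of the query, so the pattern matches.

Yes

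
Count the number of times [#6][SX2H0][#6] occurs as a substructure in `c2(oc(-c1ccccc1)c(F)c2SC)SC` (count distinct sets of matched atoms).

[#6][SX2H0][#6] is the SMARTS for a thioether: an aliphatic sulfur bridging two carbons with no H on the sulfur.
The molecule carries 2 separate instances of a methylthio ether (-SCH3) meeting every constraint; each maps to a distinct set of atoms, giving 2 matches.

2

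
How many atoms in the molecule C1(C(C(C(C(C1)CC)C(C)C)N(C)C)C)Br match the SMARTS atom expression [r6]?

6

The query [r6] means: r6 matches atoms in a six-membered ring.
Check the 16 heavy atoms by environment: 6× C (in 6-ring) → match; 1× Br (acyclic) → no; 8× C (acyclic) → no; 1× N (acyclic) → no.
That gives 6 matching atoms.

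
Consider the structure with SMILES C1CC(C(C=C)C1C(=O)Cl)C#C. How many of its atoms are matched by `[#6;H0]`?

2

The query [#6;H0] means: any carbon with no attached hydrogen.
Check the 12 heavy atoms by environment: 5× C (H1) → no; 3× C (H2) → no; 2× C (H0) → match; 1× O (H0) → no; 1× Cl (H0) → no.
That gives 2 matching atoms.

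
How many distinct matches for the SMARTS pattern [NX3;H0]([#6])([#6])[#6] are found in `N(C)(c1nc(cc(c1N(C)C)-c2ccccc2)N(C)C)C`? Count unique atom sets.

3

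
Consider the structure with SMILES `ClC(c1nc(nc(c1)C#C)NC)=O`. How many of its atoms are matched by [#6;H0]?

The query [#6;H0] means: any carbon with no attached hydrogen.
Check the 13 heavy atoms by environment: 2× n (aromatic, H0) → no; 3× c (aromatic, H0) → match; 1× c (aromatic, H1) → no; 2× C (H0) → match; 1× O (H0) → no; 1× Cl (H0) → no; 1× C (H1) → no; 1× N (H1) → no; 1× C (H3) → no.
Summing the matching environments: 3 + 2 = 5 matching atoms.

5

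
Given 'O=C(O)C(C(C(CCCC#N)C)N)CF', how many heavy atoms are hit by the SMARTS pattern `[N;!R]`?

Check the 15 heavy atoms by environment: 10× C (acyclic) → no; 1× F (acyclic) → no; 2× O (acyclic) → no; 2× N (acyclic) → match.
That gives 2 matching atoms.

2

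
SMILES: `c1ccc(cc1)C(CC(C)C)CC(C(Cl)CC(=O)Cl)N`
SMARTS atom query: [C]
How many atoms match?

10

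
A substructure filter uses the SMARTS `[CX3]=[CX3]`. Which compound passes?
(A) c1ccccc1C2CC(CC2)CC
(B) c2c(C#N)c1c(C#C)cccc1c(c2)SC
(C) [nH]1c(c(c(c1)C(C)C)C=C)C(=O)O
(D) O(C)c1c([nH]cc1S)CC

[CX3]=[CX3] describes a non-aromatic C=C double bond between two sp2 carbons (an alkene).
(A) has an ethyl group (-CH2CH3) but its C-C bond is a single bond between CX4 carbons, not CX3=CX3.
(B) has an ethynyl group (-C#CH) but the C-C bond is a triple bond, not a double bond.
(C) contains a vinyl group (-CH=CH2), which satisfies every atom and bond constraint.
(D) has an ethyl group (-CH2CH3) but its C-C bond is a single bond between CX4 carbons, not CX3=CX3.
So the answer is (C).

C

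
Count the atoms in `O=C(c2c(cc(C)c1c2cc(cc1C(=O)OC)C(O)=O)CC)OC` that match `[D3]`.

10

The query [D3] means: atom with exactly three heavy-atom neighbours.
Check the 24 heavy atoms by environment: 7× c (aromatic, D3) → match; 3× c (aromatic, D2) → no; 1× C (D2) → no; 4× C (D1) → no; 3× C (D3) → match; 4× O (D1) → no; 2× O (D2) → no.
Summing the matching environments: 7 + 3 = 10 matching atoms.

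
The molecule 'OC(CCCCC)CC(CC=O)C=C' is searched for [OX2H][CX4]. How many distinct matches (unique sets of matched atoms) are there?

1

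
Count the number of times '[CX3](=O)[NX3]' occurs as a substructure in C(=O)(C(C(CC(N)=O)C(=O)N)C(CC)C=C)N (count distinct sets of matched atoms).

3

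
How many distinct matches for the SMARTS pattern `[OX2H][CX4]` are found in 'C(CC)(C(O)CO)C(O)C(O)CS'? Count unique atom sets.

4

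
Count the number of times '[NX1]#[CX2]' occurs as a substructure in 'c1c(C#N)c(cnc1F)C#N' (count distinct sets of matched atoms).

2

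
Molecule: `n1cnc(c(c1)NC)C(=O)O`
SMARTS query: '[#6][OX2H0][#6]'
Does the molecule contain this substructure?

No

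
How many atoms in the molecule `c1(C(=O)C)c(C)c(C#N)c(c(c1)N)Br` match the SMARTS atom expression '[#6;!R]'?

The query [#6;!R] means: carbon not in any ring.
Check the 14 heavy atoms by environment: 6× c (aromatic, in 6-ring) → no; 2× N (acyclic) → no; 4× C (acyclic) → match; 1× Br (acyclic) → no; 1× O (acyclic) → no.
That gives 4 matching atoms.

4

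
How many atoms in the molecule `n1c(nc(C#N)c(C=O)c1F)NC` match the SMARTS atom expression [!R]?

7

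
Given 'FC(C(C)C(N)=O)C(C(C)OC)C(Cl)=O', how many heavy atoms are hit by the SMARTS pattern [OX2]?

1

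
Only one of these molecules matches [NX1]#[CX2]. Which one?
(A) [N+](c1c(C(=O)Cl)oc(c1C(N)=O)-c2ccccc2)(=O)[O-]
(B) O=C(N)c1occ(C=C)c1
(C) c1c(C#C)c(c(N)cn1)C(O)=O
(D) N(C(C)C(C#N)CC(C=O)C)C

[NX1]#[CX2] describes a nitrogen triple-bonded to a two-connected carbon (a nitrile).
(A) has a primary amide (-C(=O)NH2) but the nitrogen is NX3, not NX1.
(B) has a primary amide (-C(=O)NH2) but the nitrogen is NX3, not NX1.
(C) has a primary amino group (-NH2) but the nitrogen is NX3 (three connections), not NX1 triple-bonded.
(D) contains a nitrile (-C#N), which satisfies every atom and bond constraint.
So the answer is (D).

D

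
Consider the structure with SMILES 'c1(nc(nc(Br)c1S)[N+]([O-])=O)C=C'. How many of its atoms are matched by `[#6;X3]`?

6

Check the 13 heavy atoms by environment: 2× n (aromatic, X2) → no; 4× c (aromatic, X3) → match; 2× C (X3) → match; 1× N (charge +1, X3) → no; 1× O (charge -1, X1) → no; 1× O (X1) → no; 1× S (X2) → no; 1× Br (X1) → no.
Summing the matching environments: 4 + 2 = 6 matching atoms.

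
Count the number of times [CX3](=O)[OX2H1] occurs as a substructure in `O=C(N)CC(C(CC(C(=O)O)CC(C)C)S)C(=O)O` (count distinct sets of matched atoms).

2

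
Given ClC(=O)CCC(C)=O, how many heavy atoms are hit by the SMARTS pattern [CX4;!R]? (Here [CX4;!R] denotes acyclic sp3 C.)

3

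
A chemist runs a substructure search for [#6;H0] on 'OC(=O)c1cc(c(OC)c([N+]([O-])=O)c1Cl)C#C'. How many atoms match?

7

The query [#6;H0] means: any carbon with no attached hydrogen.
Check the 17 heavy atoms by environment: 5× c (aromatic, H0) → match; 1× c (aromatic, H1) → no; 2× C (H0) → match; 1× C (H1) → no; 1× Cl (H0) → no; 3× O (H0) → no; 1× C (H3) → no; 1× O (H1) → no; 1× N (charge +1, H0) → no; 1× O (charge -1, H0) → no.
Summing the matching environments: 5 + 2 = 7 matching atoms.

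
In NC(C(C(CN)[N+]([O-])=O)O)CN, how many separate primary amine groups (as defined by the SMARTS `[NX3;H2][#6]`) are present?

[NX3;H2][#6] is the SMARTS for a primary amine: a trivalent nitrogen with two H attached to carbon.
The molecule carries 3 separate instances of a primary amino group (-NH2) meeting every constraint; each maps to a distinct set of atoms, giving 3 matches.

3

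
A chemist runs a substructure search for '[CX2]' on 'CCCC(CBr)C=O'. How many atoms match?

The query [CX2] means: C with X2: aliphatic carbon with exactly 2 total connections.
Check the 8 heavy atoms by environment: 5× C (X4) → no; 1× C (X3) → no; 1× O (X1) → no; 1× Br (X1) → no.
No environment satisfies the query, so 0 matching atoms.

0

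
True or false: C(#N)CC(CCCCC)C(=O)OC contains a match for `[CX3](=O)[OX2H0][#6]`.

The pattern [CX3](=O)[OX2H0][#6] describes a carbonyl carbon bonded to an oxygen that is itself bonded to carbon (no H on that O) — an ester.
The molecule carries a methyl-ester group (-C(=O)OCH3), whose atoms satisfy every constraint of the query, so the pattern matches.

True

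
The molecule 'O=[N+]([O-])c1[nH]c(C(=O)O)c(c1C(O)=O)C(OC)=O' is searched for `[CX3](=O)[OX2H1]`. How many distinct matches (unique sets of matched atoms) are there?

[CX3](=O)[OX2H1] is the SMARTS for a carboxylic acid: an sp2 carbon double-bonded to O and single-bonded to an -OH oxygen.
The molecule carries 2 separate instances of a carboxylic acid group (-C(=O)OH) meeting every constraint; each maps to a distinct set of atoms, giving 2 matches.

2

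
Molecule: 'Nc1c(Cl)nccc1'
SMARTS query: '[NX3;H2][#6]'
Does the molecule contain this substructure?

Yes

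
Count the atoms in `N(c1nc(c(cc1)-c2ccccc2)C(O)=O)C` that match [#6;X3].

12

Check the 17 heavy atoms by environment: 1× n (aromatic, X2) → no; 11× c (aromatic, X3) → match; 1× C (X3) → match; 1× O (X1) → no; 1× O (X2) → no; 1× N (X3) → no; 1× C (X4) → no.
Summing the matching environments: 11 + 1 = 12 matching atoms.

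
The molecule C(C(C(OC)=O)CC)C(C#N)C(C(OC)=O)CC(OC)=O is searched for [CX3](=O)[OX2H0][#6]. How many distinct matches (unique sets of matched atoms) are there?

[CX3](=O)[OX2H0][#6] is the SMARTS for an ester: a carbonyl carbon bonded to an oxygen that is itself bonded to carbon (no H on that O).
The molecule carries 3 separate instances of a methyl-ester group (-C(=O)OCH3) meeting every constraint; each maps to a distinct set of atoms, giving 3 matches.

3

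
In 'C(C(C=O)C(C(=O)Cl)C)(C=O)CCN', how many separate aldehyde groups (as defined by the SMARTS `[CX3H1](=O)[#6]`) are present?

[CX3H1](=O)[#6] is the SMARTS for an aldehyde: an sp2 carbon with one H, double-bonded to O and single-bonded to carbon.
The molecule carries 2 separate instances of an aldehyde (-CHO) meeting every constraint; each maps to a distinct set of atoms, giving 2 matches.

2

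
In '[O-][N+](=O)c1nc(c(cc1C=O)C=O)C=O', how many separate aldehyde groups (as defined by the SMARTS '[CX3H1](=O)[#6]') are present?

3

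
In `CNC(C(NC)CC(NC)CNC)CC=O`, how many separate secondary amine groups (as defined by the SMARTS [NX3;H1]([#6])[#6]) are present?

[NX3;H1]([#6])[#6] is the SMARTS for a secondary amine: a trivalent nitrogen with one H, bonded to two carbons.
The molecule carries 4 separate instances of an N-methylamino group (-NHCH3) meeting every constraint; each maps to a distinct set of atoms, giving 4 matches.

4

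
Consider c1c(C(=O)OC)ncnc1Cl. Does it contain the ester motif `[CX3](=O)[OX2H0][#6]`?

The pattern [CX3](=O)[OX2H0][#6] describes a carbonyl carbon bonded to an oxygen that is itself bonded to carbon (no H on that O) — an ester.
The molecule carries a methyl-ester group (-C(=O)OCH3), whose atoms satisfy every constraint of the query, so the pattern matches.

Yes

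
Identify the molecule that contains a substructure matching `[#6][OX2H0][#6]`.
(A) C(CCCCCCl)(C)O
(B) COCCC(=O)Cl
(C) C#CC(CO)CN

B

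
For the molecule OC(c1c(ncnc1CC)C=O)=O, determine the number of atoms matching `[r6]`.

6

The query [r6] means: r6 matches atoms in a six-membered ring.
Check the 13 heavy atoms by environment: 2× n (aromatic, in 6-ring) → match; 4× c (aromatic, in 6-ring) → match; 4× C (acyclic) → no; 3× O (acyclic) → no.
Summing the matching environments: 2 + 4 = 6 matching atoms.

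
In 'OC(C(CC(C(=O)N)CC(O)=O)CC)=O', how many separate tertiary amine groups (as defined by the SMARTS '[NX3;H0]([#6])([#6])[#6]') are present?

[NX3;H0]([#6])([#6])[#6] is the SMARTS for a tertiary amine: a trivalent nitrogen with no H, bonded to three carbons.
The molecule has a primary amide (-C(=O)NH2), but the amide nitrogen has H2 and only one carbon neighbour; nothing else fits, so there are 0 matches.

0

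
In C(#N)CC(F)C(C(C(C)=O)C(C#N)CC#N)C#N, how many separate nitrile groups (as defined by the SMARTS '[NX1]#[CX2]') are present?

[NX1]#[CX2] is the SMARTS for a nitrile: a nitrogen triple-bonded to a two-connected carbon.
The molecule carries 4 separate instances of a nitrile (-C#N) meeting every constraint; each maps to a distinct set of atoms, giving 4 matches.

4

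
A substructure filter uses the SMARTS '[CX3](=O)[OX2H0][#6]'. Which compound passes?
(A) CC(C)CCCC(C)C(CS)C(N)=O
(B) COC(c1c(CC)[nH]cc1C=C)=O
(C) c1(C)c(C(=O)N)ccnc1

[CX3](=O)[OX2H0][#6] describes a carbonyl carbon bonded to an oxygen that is itself bonded to carbon (no H on that O) (an ester).
(A) has a primary amide (-C(=O)NH2) but the carbonyl is bonded to N, not to an O-C linkage.
(B) contains a methyl-ester group (-C(=O)OCH3), which satisfies every atom and bond constraint.
(C) has a primary amide (-C(=O)NH2) but the carbonyl is bonded to N, not to an O-C linkage.
So the answer is (B).

B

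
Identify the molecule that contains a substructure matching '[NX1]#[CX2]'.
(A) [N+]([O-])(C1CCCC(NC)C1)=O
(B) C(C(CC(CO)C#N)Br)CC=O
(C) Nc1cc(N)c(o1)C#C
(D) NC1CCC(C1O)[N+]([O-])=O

B

[NX1]#[CX2] describes a nitrogen triple-bonded to a two-connected carbon (a nitrile).
(A) has a nitro group (-[N+](=O)[O-]) but there is no C#N triple bond.
(B) contains a nitrile (-C#N), which satisfies every atom and bond constraint.
(C) has a primary amino group (-NH2) but the nitrogen is NX3 (three connections), not NX1 triple-bonded.
(D) has a primary amino group (-NH2) but the nitrogen is NX3 (three connections), not NX1 triple-bonded.
So the answer is (B).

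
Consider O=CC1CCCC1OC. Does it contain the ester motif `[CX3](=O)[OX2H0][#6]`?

No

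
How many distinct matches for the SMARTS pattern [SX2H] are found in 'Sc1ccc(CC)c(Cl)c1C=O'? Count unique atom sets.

[SX2H] is the SMARTS for a thiol: an aliphatic sulfur with two connections, one being H.
Exactly one fragment in the molecule meets all constraints, giving 1 match.

1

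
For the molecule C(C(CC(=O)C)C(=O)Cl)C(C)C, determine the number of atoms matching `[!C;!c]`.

3

Check the 12 heavy atoms by environment: 9× C → no; 2× O → match; 1× Cl → match.
Summing the matching environments: 2 + 1 = 3 matching atoms.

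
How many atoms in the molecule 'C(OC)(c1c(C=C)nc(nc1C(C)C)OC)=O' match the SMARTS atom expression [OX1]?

1

The query [OX1] means: aliphatic oxygen with one total connection — typically a carbonyl =O or an oxide.
Check the 17 heavy atoms by environment: 2× n (aromatic, X2) → no; 4× c (aromatic, X3) → no; 3× C (X3) → no; 1× O (X1) → match; 2× O (X2) → no; 5× C (X4) → no.
That gives 1 matching atom.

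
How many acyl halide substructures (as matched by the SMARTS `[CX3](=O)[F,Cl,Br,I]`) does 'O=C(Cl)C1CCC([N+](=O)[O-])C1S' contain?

[CX3](=O)[F,Cl,Br,I] is the SMARTS for an acyl halide: a carbonyl carbon bonded to a halogen.
Exactly one fragment in the molecule meets all constraints, giving 1 match.

1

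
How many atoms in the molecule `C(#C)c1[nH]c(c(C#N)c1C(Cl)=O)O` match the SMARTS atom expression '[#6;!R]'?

The query [#6;!R] means: carbon not in any ring.
Check the 13 heavy atoms by environment: 1× n (aromatic, in 5-ring) → no; 4× c (aromatic, in 5-ring) → no; 4× C (acyclic) → match; 2× O (acyclic) → no; 1× Cl (acyclic) → no; 1× N (acyclic) → no.
That gives 4 matching atoms.

4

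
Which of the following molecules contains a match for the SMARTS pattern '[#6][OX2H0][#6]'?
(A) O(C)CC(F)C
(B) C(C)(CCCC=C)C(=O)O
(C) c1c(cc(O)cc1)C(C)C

A

[#6][OX2H0][#6] describes an aliphatic oxygen bridging two carbons with no H on the oxygen (an ether).
(A) contains a methoxy ether (-OCH3), which satisfies every atom and bond constraint.
(B) has a carboxylic acid group (-C(=O)OH) but the -OH oxygen has H1; the =O is OX1, not OX2.
(C) has a hydroxyl group (-OH) but the oxygen has H1, not H0 bridging two carbons.
So the answer is (A).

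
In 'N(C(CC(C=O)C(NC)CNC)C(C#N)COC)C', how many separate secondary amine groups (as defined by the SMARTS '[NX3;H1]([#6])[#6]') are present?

3

[NX3;H1]([#6])[#6] is the SMARTS for a secondary amine: a trivalent nitrogen with one H, bonded to two carbons.
The molecule carries 3 separate instances of an N-methylamino group (-NHCH3) meeting every constraint; each maps to a distinct set of atoms, giving 3 matches.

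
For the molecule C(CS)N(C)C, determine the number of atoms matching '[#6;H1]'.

0

The query [#6;H1] means: any carbon bearing exactly one hydrogen.
Check the 6 heavy atoms by environment: 2× C (H2) → no; 1× N (H0) → no; 2× C (H3) → no; 1× S (H1) → no.
No environment satisfies the query, so 0 matching atoms.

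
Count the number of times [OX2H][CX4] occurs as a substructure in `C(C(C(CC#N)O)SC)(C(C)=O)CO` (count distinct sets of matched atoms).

2

[OX2H][CX4] is the SMARTS for an aliphatic alcohol: a hydroxyl oxygen bound to an sp3 (X4) carbon.
The molecule carries 2 separate instances of a hydroxyl group (-OH) meeting every constraint; each maps to a distinct set of atoms, giving 2 matches.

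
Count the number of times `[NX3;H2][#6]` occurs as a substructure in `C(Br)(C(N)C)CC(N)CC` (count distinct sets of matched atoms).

[NX3;H2][#6] is the SMARTS for a primary amine: a trivalent nitrogen with two H attached to carbon.
The molecule carries 2 separate instances of a primary amino group (-NH2) meeting every constraint; each maps to a distinct set of atoms, giving 2 matches.

2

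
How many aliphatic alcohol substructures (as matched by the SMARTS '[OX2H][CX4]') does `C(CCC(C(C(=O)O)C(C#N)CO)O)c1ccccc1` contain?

[OX2H][CX4] is the SMARTS for an aliphatic alcohol: a hydroxyl oxygen bound to an sp3 (X4) carbon.
The molecule carries 2 separate instances of a hydroxyl group (-OH) meeting every constraint; each maps to a distinct set of atoms, giving 2 matches.

2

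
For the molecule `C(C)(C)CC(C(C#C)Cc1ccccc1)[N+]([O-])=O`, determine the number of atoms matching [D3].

5

Check the 18 heavy atoms by environment: 3× C (D2) → no; 3× C (D3) → match; 3× C (D1) → no; 1× c (aromatic, D3) → match; 5× c (aromatic, D2) → no; 1× N (charge +1, D3) → match; 1× O (charge -1, D1) → no; 1× O (D1) → no.
Summing the matching environments: 3 + 1 + 1 = 5 matching atoms.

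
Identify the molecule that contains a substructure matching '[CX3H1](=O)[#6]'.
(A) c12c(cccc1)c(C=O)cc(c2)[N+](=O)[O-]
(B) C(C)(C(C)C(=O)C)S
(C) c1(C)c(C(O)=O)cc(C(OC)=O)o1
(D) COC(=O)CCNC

A

[CX3H1](=O)[#6] describes an sp2 carbon with one H, double-bonded to O and single-bonded to carbon (an aldehyde).
(A) contains an aldehyde (-CHO), which satisfies every atom and bond constraint.
(B) has an acetyl/ketone group (-C(=O)CH3) but the carbonyl carbon has H0 (two carbon neighbours), not H1.
(C) has a carboxylic acid group (-C(=O)OH) but the carbonyl carbon has H0 and is bonded to O, not H1.
(D) has a methyl-ester group (-C(=O)OCH3) but the carbonyl carbon has H0, not H1.
So the answer is (A).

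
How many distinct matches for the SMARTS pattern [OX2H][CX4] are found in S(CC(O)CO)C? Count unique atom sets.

2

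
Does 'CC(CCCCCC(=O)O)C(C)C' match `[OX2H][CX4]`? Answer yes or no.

No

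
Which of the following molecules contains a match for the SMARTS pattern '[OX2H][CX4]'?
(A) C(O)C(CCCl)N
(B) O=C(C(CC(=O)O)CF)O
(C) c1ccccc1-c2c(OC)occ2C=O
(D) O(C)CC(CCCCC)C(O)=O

[OX2H][CX4] describes a hydroxyl oxygen bound to an sp3 (X4) carbon (an aliphatic alcohol).
(A) contains a hydroxyl group (-OH), which satisfies every atom and bond constraint.
(B) has a carboxylic acid group (-C(=O)OH) but the -OH is on a CX3 carbonyl carbon, not a CX4 carbon.
(C) has a methoxy ether (-OCH3) but the oxygen has H0 (ether), not H1.
(D) has a methoxy ether (-OCH3) but the oxygen has H0 (ether), not H1.
So the answer is (A).

A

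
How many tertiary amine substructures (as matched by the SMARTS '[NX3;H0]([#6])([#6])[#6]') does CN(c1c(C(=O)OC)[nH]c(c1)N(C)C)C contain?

[NX3;H0]([#6])([#6])[#6] is the SMARTS for a tertiary amine: a trivalent nitrogen with no H, bonded to three carbons.
The molecule carries 2 separate instances of a dimethylamino group (-N(CH3)2) meeting every constraint; each maps to a distinct set of atoms, giving 2 matches.

2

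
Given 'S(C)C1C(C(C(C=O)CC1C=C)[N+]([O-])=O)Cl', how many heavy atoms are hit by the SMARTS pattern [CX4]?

The query [CX4] means: C with X4: aliphatic carbon with exactly 4 total connections (bonds + H).
Check the 16 heavy atoms by environment: 7× C (X4) → match; 1× Cl (X1) → no; 1× N (charge +1, X3) → no; 1× O (charge -1, X1) → no; 2× O (X1) → no; 3× C (X3) → no; 1× S (X2) → no.
That gives 7 matching atoms.

7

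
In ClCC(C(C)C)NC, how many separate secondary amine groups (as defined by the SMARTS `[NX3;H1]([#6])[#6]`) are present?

[NX3;H1]([#6])[#6] is the SMARTS for a secondary amine: a trivalent nitrogen with one H, bonded to two carbons.
Exactly one fragment in the molecule meets all constraints, giving 1 match.

1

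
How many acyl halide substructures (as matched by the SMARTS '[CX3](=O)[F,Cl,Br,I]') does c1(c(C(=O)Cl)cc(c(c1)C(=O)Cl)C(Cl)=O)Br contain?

[CX3](=O)[F,Cl,Br,I] is the SMARTS for an acyl halide: a carbonyl carbon bonded to a halogen.
The molecule carries 3 separate instances of an acyl chloride (-C(=O)Cl) meeting every constraint; each maps to a distinct set of atoms, giving 3 matches.

3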